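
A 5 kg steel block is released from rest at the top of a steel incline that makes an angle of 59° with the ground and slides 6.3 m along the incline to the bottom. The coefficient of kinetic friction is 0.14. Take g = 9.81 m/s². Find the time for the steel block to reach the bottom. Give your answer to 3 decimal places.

The weight component along the incline is mg sin 59° = 42.044 N and the normal force is N = mg cos 59° = 25.263 N.
Friction up the slope is f = μN = 0.14 × 25.263 = 3.537 N, so the net downslope force is 42.044 − 3.537 = 38.507 N and a = 38.507 / 5 = 7.7014 m/s².
Starting from rest, L = ½at², so t = √(2L/a) = √(2 × 6.3 / 7.7014) = 1.2791 s.

1.279 s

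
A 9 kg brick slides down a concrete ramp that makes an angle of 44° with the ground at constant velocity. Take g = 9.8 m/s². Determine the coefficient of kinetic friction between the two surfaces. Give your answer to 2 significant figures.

0.97

At constant velocity the net force along the incline is zero: mg sin 44° = μ mg cos 44°.
So μ = tan 44° = 0.6947 / 0.7193 = 0.9658.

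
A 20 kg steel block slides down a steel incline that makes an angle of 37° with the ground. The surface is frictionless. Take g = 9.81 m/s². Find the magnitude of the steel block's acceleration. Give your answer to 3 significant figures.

5.90 m/s²

Resolving the weight along the incline: the component pulling the steel block down the slope is mg sin 37° = 20 × 9.81 × 0.6018 = 118.073 N, and the normal force is N = mg cos 37° = 20 × 9.81 × 0.7986 = 156.685 N.
With no friction the net force along the incline is 118.073 N, so a = g sin 37° = 118.073 / 20 = 5.9036 m/s².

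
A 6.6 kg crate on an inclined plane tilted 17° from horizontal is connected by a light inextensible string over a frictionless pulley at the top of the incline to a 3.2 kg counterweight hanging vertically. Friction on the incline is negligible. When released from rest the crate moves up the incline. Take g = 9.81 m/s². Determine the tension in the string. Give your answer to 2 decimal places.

For the crate on the incline: the weight component along the slope is m₁g sin 17° = 6.6 × 9.81 × 0.2924 = 18.932 N and the normal force is N = m₁g cos 17° = 61.917 N.
Newton's second law for the crate (up-slope positive): T − 18.932 = 6.6 a. For the hanging counterweight (downward positive): 3.2 × 9.81 − T = 3.2 a.
Adding the two equations eliminates T: 12.460 = 9.8 a, so a = 1.2714 m/s².
Then from the hanging counterweight's equation, T = 3.2 × (9.81 − 1.2714) = 27.324 N.

27.32 N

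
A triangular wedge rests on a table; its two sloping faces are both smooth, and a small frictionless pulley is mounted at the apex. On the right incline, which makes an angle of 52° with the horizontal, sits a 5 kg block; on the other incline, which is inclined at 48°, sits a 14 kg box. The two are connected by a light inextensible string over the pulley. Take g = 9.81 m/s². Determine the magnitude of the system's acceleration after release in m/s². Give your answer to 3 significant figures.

Resolve each weight along its own incline: the 5 kg mass has component 5 × 9.81 × sin 52° = 38.652 N down its slope, and the 14 kg mass has 14 × 9.81 × sin 48° = 102.064 N down its slope.
The 14 kg side's 102.064 N exceeds the other side's 38.652 N, so that mass slides down and the 5 kg mass slides up. Taking that direction as positive, Newton's second law for the whole system gives 102.064 − 38.652 = (5 + 14) a, so a = 63.412 / 19 = 3.3375 m/s².

3.34 m/s²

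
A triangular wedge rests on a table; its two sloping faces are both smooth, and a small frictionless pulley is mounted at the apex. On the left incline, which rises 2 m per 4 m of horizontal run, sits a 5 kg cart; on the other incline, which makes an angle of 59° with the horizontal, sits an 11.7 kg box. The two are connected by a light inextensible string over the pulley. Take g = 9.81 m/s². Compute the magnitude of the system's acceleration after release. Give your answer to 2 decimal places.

Resolve each weight along its own incline: the 5 kg mass has component 5 × 9.81 × sin 26.57° = 21.936 N down its slope, and the 11.7 kg mass has 11.7 × 9.81 × sin 59° = 98.383 N down its slope.
The 11.7 kg side's 98.383 N exceeds the other side's 21.936 N, so that mass slides down and the 5 kg mass slides up. Taking that direction as positive, Newton's second law for the whole system gives 98.383 − 21.936 = (5 + 11.7) a, so a = 76.447 / 16.7 = 4.5777 m/s².

4.58 m/s²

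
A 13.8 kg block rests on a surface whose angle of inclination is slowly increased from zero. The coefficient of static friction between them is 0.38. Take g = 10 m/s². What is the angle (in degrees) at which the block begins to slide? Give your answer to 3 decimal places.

20.807°

At the threshold of sliding, static friction is at its maximum μ_s N and exactly balances the weight component along the incline: mg sin θ = μ_s mg cos θ.
Hence tan θ = μ_s = 0.38, so θ = arctan(0.38) = 20.8068°.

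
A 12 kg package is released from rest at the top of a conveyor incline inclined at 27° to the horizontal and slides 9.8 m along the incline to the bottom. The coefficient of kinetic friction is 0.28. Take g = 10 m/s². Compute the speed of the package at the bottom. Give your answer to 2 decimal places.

6.33 m/s

The weight component along the incline is mg sin 27° = 54.479 N and the normal force is N = mg cos 27° = 106.921 N.
Friction up the slope is f = μN = 0.28 × 106.921 = 29.938 N, so the net downslope force is 54.479 − 29.938 = 24.541 N and a = 24.541 / 12 = 2.0451 m/s².
Starting from rest over a distance of 9.8 m, v² = 2aL = 2 × 2.0451 × 9.8 = 40.0840, so v = 6.3312 m/s.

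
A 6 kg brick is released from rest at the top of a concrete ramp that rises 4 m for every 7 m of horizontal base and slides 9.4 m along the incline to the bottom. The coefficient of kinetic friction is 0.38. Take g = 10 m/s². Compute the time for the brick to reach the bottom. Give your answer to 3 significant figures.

The weight component along the incline is mg sin 29.74° = 29.768 N and the normal force is N = mg cos 29.74° = 52.095 N.
Friction up the slope is f = μN = 0.38 × 52.095 = 19.796 N, so the net downslope force is 29.768 − 19.796 = 9.972 N and a = 9.972 / 6 = 1.6620 m/s².
Starting from rest, L = ½at², so t = √(2L/a) = √(2 × 9.4 / 1.6620) = 3.3633 s.

3.36 s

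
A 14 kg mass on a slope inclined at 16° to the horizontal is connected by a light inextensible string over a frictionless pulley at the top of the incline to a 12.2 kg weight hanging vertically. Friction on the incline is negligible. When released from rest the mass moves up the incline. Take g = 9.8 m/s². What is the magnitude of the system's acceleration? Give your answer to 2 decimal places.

For the mass on the incline: the weight component along the slope is m₁g sin 16° = 14 × 9.8 × 0.2756 = 37.812 N and the normal force is N = m₁g cos 16° = 131.885 N.
Newton's second law for the mass (up-slope positive): T − 37.812 = 14 a. For the hanging weight (downward positive): 12.2 × 9.8 − T = 12.2 a.
Adding the two equations eliminates T: 81.748 = 26.2 a, so a = 3.1202 m/s².

3.12 m/s²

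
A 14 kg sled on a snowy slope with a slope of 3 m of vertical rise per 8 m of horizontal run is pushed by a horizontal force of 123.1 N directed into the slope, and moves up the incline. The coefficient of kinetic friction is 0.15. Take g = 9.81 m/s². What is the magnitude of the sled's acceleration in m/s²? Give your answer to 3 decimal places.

2.948 m/s²

The horizontal push has components F cos 20.56° = 123.1 × 0.9363 = 115.259 N up the incline and F sin 20.56° = 123.1 × 0.3511 = 43.220 N pressing into the surface.
The normal force is therefore N = mg cos 20.56° + F sin 20.56° = 128.591 + 43.220 = 171.811 N, and kinetic friction down the slope is μN = 0.15 × 171.811 = 25.772 N.
Along the incline: F cos 20.56° − mg sin 20.56° − μN = ma, so 115.259 − 48.220 − 25.772 = 14 a, giving a = 2.9476 m/s².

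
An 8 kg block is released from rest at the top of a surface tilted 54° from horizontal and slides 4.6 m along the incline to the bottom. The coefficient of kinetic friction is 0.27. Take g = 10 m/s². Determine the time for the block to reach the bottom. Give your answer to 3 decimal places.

The weight component along the incline is mg sin 54° = 64.721 N and the normal force is N = mg cos 54° = 47.023 N.
Friction up the slope is f = μN = 0.27 × 47.023 = 12.696 N, so the net downslope force is 64.721 − 12.696 = 52.025 N and a = 52.025 / 8 = 6.5031 m/s².
Starting from rest, L = ½at², so t = √(2L/a) = √(2 × 4.6 / 6.5031) = 1.1894 s.

1.189 s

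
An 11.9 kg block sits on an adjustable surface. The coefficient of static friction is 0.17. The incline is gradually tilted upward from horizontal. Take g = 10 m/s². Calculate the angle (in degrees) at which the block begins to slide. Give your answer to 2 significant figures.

At the threshold of sliding, static friction is at its maximum μ_s N and exactly balances the weight component along the incline: mg sin θ = μ_s mg cos θ.
Hence tan θ = μ_s = 0.17, so θ = arctan(0.17) = 9.6480°.

9.6°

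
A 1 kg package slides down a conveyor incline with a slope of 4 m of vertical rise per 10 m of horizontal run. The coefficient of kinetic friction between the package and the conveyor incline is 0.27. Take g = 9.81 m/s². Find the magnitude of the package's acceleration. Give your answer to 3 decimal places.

Resolving the weight along the incline: the component pulling the package down the slope is mg sin 21.80° = 1 × 9.81 × 0.3714 = 3.643 N, and the normal force is N = mg cos 21.80° = 1 × 9.81 × 0.9285 = 9.109 N.
Kinetic friction acts up the slope with magnitude f = μN = 0.27 × 9.109 = 2.459 N.
Net force along the incline is 3.643 − 2.459 = 1.184 N, so a = 1.184 / 1 = 1.1840 m/s².

1.184 m/s²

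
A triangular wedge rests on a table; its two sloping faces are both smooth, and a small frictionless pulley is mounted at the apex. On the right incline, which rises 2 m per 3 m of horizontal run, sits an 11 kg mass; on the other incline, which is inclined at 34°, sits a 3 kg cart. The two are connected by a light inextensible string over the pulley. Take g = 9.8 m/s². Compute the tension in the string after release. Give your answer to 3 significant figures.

25.7 N

Resolve each weight along its own incline: the 11 kg mass has component 11 × 9.8 × sin 33.69° = 59.797 N down its slope, and the 3 kg mass has 3 × 9.8 × sin 34° = 16.440 N down its slope.
The 11 kg side's 59.797 N exceeds the other side's 16.440 N, so that mass slides down and the 3 kg mass slides up. Taking that direction as positive, Newton's second law for the whole system gives 59.797 − 16.440 = (11 + 3) a, so a = 43.357 / 14 = 3.0969 m/s².
For the 3 kg mass (up-slope positive): T − 16.440 = 3 × 3.0969, so T = 25.731 N.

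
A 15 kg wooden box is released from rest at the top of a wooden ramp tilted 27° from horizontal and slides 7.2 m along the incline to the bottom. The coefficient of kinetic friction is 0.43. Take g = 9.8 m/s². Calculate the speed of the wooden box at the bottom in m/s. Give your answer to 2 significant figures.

3.2 m/s

The weight component along the incline is mg sin 27° = 66.737 N and the normal force is N = mg cos 27° = 130.978 N.
Friction up the slope is f = μN = 0.43 × 130.978 = 56.321 N, so the net downslope force is 66.737 − 56.321 = 10.416 N and a = 10.416 / 15 = 0.6944 m/s².
Starting from rest over a distance of 7.2 m, v² = 2aL = 2 × 0.6944 × 7.2 = 9.9994, so v = 3.1622 m/s.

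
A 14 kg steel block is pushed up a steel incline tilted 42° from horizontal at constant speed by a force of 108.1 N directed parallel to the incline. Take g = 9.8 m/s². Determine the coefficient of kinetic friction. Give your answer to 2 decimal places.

0.16

At constant speed ΣF = 0 along the incline. The applied 108.1 N acts up the slope; the weight component mg sin 42° = 91.805 N and kinetic friction μN both act down the slope.
So 108.1 = 91.805 + μ × 101.959, giving μ = (108.1 − 91.805) / 101.959 = 0.1598.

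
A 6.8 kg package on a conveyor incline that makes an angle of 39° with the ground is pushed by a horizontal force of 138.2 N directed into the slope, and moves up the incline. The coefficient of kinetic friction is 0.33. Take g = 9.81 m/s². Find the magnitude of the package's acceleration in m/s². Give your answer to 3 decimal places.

The horizontal push has components F cos 39° = 138.2 × 0.7771 = 107.395 N up the incline and F sin 39° = 138.2 × 0.6293 = 86.969 N pressing into the surface.
The normal force is therefore N = mg cos 39° + F sin 39° = 51.839 + 86.969 = 138.808 N, and kinetic friction down the slope is μN = 0.33 × 138.808 = 45.807 N.
Along the incline: F cos 39° − mg sin 39° − μN = ma, so 107.395 − 41.979 − 45.807 = 6.8 a, giving a = 2.8837 m/s².

2.884 m/s²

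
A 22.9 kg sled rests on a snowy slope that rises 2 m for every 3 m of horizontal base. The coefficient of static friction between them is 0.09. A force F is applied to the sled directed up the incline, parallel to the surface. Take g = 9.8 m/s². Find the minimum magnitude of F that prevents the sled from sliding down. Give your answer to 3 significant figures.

108 N

The normal force is N = mg cos 33.69° = 186.729 N. With F at its minimum the sled is on the verge of sliding down, so static friction is at its maximum μ_s N = 0.09 × 186.729 = 16.806 N and acts up the slope.
Equilibrium along the incline: F + μ_s N = mg sin 33.69°, so F = 124.486 − 16.806 = 107.680 N.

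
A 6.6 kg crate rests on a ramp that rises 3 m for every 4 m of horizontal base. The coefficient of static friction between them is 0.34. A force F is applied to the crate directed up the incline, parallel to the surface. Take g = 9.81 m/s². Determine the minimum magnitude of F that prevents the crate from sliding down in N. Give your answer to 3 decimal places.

The normal force is N = mg cos 36.87° = 51.797 N. With F at its minimum the crate is on the verge of sliding down, so static friction is at its maximum μ_s N = 0.34 × 51.797 = 17.611 N and acts up the slope.
Equilibrium along the incline: F + μ_s N = mg sin 36.87°, so F = 38.848 − 17.611 = 21.237 N.

21.237 N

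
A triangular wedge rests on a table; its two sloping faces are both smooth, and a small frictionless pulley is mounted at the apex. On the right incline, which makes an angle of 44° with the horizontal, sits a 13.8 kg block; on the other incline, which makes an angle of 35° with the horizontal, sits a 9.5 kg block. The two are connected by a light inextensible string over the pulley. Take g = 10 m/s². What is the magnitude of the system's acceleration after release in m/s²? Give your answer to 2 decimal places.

Resolve each weight along its own incline: the 13.8 kg mass has component 13.8 × 10 × sin 44° = 95.863 N down its slope, and the 9.5 kg mass has 9.5 × 10 × sin 35° = 54.490 N down its slope.
The 13.8 kg side's 95.863 N exceeds the other side's 54.490 N, so that mass slides down and the 9.5 kg mass slides up. Taking that direction as positive, Newton's second law for the whole system gives 95.863 − 54.490 = (13.8 + 9.5) a, so a = 41.373 / 23.3 = 1.7757 m/s².

1.78 m/s²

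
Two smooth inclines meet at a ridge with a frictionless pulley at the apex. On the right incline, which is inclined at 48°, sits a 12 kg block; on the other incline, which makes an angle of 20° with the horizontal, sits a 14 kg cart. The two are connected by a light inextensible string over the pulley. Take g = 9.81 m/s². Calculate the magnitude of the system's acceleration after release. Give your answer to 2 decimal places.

Resolve each weight along its own incline: the 12 kg mass has component 12 × 9.81 × sin 48° = 87.483 N down its slope, and the 14 kg mass has 14 × 9.81 × sin 20° = 46.973 N down its slope.
The 12 kg side's 87.483 N exceeds the other side's 46.973 N, so that mass slides down and the 14 kg mass slides up. Taking that direction as positive, Newton's second law for the whole system gives 87.483 − 46.973 = (12 + 14) a, so a = 40.510 / 26 = 1.5581 m/s².

1.56 m/s²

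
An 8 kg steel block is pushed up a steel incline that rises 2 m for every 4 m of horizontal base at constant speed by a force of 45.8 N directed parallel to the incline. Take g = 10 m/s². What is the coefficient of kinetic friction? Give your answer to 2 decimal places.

0.14

At constant speed ΣF = 0 along the incline. The applied 45.8 N acts up the slope; the weight component mg sin 26.57° = 35.777 N and kinetic friction μN both act down the slope.
So 45.8 = 35.777 + μ × 71.554, giving μ = (45.8 − 35.777) / 71.554 = 0.1401.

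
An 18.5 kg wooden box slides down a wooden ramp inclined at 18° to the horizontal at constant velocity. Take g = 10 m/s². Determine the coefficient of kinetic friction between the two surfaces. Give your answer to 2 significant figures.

At constant velocity the net force along the incline is zero: mg sin 18° = μ mg cos 18°.
So μ = tan 18° = 0.3090 / 0.9511 = 0.3249.

0.32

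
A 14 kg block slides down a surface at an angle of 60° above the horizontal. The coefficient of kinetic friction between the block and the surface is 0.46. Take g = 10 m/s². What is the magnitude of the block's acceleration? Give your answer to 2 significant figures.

6.4 m/s²

Resolving the weight along the incline: the component pulling the block down the slope is mg sin 60° = 14 × 10 × 0.8660 = 121.240 N, and the normal force is N = mg cos 60° = 14 × 10 × 0.5000 = 70.000 N.
Kinetic friction acts up the slope with magnitude f = μN = 0.46 × 70.000 = 32.200 N.
Net force along the incline is 121.240 − 32.200 = 89.040 N, so a = 89.040 / 14 = 6.3600 m/s².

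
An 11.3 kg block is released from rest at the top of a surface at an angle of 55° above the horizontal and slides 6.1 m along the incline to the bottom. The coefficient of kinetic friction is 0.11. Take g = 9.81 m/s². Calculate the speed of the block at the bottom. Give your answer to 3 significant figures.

9.51 m/s

The weight component along the incline is mg sin 55° = 90.805 N and the normal force is N = mg cos 55° = 63.583 N.
Friction up the slope is f = μN = 0.11 × 63.583 = 6.994 N, so the net downslope force is 90.805 − 6.994 = 83.811 N and a = 83.811 / 11.3 = 7.4169 m/s².
Starting from rest over a distance of 6.1 m, v² = 2aL = 2 × 7.4169 × 6.1 = 90.4862, so v = 9.5124 m/s.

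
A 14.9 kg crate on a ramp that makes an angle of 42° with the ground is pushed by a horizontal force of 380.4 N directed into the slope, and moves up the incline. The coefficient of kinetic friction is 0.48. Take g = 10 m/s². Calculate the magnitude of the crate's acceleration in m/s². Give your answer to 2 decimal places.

The horizontal push has components F cos 42° = 380.4 × 0.7431 = 282.675 N up the incline and F sin 42° = 380.4 × 0.6691 = 254.526 N pressing into the surface.
The normal force is therefore N = mg cos 42° + F sin 42° = 110.722 + 254.526 = 365.248 N, and kinetic friction down the slope is μN = 0.48 × 365.248 = 175.319 N.
Along the incline: F cos 42° − mg sin 42° − μN = ma, so 282.675 − 99.696 − 175.319 = 14.9 a, giving a = 0.5141 m/s².

0.51 m/s²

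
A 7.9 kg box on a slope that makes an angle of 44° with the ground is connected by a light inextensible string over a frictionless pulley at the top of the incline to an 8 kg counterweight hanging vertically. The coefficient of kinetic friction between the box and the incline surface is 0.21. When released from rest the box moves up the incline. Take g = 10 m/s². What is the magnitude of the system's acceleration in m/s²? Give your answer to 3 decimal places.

For the box on the incline: the weight component along the slope is m₁g sin 44° = 7.9 × 10 × 0.6947 = 54.881 N and the normal force is N = m₁g cos 44° = 56.828 N.
Kinetic friction opposes the box's motion up the incline: f = μN = 0.21 × 56.828 = 11.934 N acting down the slope.
Newton's second law for the box (up-slope positive): T − 54.881 − 11.934 = 7.9 a. For the hanging counterweight (downward positive): 8 × 10 − T = 8 a.
Adding the two equations eliminates T: 13.185 = 15.9 a, so a = 0.8292 m/s².

0.829 m/s²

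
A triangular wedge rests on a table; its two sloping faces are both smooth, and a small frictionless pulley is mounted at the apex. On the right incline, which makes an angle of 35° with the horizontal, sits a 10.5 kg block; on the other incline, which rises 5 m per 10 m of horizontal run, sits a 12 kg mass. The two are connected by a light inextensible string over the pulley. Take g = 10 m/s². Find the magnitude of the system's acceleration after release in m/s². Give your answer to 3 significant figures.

Resolve each weight along its own incline: the 10.5 kg mass has component 10.5 × 10 × sin 35° = 60.226 N down its slope, and the 12 kg mass has 12 × 10 × sin 26.57° = 53.666 N down its slope.
The 10.5 kg side's 60.226 N exceeds the other side's 53.666 N, so that mass slides down and the 12 kg mass slides up. Taking that direction as positive, Newton's second law for the whole system gives 60.226 − 53.666 = (10.5 + 12) a, so a = 6.560 / 22.5 = 0.2916 m/s².

0.292 m/s²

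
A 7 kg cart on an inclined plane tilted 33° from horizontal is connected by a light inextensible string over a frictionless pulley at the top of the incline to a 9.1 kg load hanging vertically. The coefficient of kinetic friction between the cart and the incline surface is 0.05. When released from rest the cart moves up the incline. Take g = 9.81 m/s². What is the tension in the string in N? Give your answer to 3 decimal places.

61.580 N

For the cart on the incline: the weight component along the slope is m₁g sin 33° = 7 × 9.81 × 0.5446 = 37.398 N and the normal force is N = m₁g cos 33° = 57.592 N.
Kinetic friction opposes the cart's motion up the incline: f = μN = 0.05 × 57.592 = 2.880 N acting down the slope.
Newton's second law for the cart (up-slope positive): T − 37.398 − 2.880 = 7 a. For the hanging load (downward positive): 9.1 × 9.81 − T = 9.1 a.
Adding the two equations eliminates T: 48.993 = 16.1 a, so a = 3.0430 m/s².
Then from the hanging load's equation, T = 9.1 × (9.81 − 3.0430) = 61.580 N.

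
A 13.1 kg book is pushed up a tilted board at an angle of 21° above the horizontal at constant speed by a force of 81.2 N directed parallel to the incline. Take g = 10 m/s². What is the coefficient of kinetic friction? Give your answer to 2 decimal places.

At constant speed ΣF = 0 along the incline. The applied 81.2 N acts up the slope; the weight component mg sin 21° = 46.946 N and kinetic friction μN both act down the slope.
So 81.2 = 46.946 + μ × 122.299, giving μ = (81.2 − 46.946) / 122.299 = 0.2801.

0.28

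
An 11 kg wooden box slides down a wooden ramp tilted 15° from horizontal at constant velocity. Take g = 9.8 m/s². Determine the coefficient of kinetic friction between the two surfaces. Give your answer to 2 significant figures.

At constant velocity the net force along the incline is zero: mg sin 15° = μ mg cos 15°.
So μ = tan 15° = 0.2588 / 0.9659 = 0.2679.

0.27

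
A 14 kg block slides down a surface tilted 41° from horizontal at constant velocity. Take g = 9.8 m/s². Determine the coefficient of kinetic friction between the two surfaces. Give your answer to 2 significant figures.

0.87

At constant velocity the net force along the incline is zero: mg sin 41° = μ mg cos 41°.
So μ = tan 41° = 0.6561 / 0.7547 = 0.8694.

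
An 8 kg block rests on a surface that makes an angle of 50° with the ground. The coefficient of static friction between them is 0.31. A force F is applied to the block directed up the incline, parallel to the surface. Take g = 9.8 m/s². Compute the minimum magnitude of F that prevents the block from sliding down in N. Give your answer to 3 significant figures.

The normal force is N = mg cos 50° = 50.395 N. With F at its minimum the block is on the verge of sliding down, so static friction is at its maximum μ_s N = 0.31 × 50.395 = 15.622 N and acts up the slope.
Equilibrium along the incline: F + μ_s N = mg sin 50°, so F = 60.058 − 15.622 = 44.436 N.

44.4 N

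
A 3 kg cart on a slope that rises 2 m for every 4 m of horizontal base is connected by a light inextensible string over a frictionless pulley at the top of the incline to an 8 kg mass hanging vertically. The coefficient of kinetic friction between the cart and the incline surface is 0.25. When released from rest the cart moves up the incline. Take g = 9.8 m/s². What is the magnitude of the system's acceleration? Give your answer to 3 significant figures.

For the cart on the incline: the weight component along the slope is m₁g sin 26.57° = 3 × 9.8 × 0.4472 = 13.148 N and the normal force is N = m₁g cos 26.57° = 26.296 N.
Kinetic friction opposes the cart's motion up the incline: f = μN = 0.25 × 26.296 = 6.574 N acting down the slope.
Newton's second law for the cart (up-slope positive): T − 13.148 − 6.574 = 3 a. For the hanging mass (downward positive): 8 × 9.8 − T = 8 a.
Adding the two equations eliminates T: 58.678 = 11 a, so a = 5.3344 m/s².

5.33 m/s²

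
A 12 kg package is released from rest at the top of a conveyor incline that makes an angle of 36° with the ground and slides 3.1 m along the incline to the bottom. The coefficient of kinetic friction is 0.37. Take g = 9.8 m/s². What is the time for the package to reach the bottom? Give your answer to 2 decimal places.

The weight component along the incline is mg sin 36° = 69.124 N and the normal force is N = mg cos 36° = 95.140 N.
Friction up the slope is f = μN = 0.37 × 95.140 = 35.202 N, so the net downslope force is 69.124 − 35.202 = 33.922 N and a = 33.922 / 12 = 2.8268 m/s².
Starting from rest, L = ½at², so t = √(2L/a) = √(2 × 3.1 / 2.8268) = 1.4810 s.

1.48 s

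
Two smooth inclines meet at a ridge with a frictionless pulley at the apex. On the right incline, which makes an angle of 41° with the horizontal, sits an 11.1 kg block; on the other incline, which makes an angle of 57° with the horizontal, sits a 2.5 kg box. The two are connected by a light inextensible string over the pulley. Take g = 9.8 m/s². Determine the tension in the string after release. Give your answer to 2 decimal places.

Resolve each weight along its own incline: the 11.1 kg mass has component 11.1 × 9.8 × sin 41° = 71.366 N down its slope, and the 2.5 kg mass has 2.5 × 9.8 × sin 57° = 20.547 N down its slope.
The 11.1 kg side's 71.366 N exceeds the other side's 20.547 N, so that mass slides down and the 2.5 kg mass slides up. Taking that direction as positive, Newton's second law for the whole system gives 71.366 − 20.547 = (11.1 + 2.5) a, so a = 50.819 / 13.6 = 3.7367 m/s².
For the 2.5 kg mass (up-slope positive): T − 20.547 = 2.5 × 3.7367, so T = 29.889 N.

29.89 N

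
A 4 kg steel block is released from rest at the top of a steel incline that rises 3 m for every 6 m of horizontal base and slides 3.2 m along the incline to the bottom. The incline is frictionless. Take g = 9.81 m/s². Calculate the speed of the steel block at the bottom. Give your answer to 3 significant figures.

The weight component along the incline is mg sin 26.57° = 17.549 N and the normal force is N = mg cos 26.57° = 35.097 N.
With no friction, a = g sin 26.57° = 4.3872 m/s².
Starting from rest over a distance of 3.2 m, v² = 2aL = 2 × 4.3872 × 3.2 = 28.0781, so v = 5.2989 m/s.

5.30 m/s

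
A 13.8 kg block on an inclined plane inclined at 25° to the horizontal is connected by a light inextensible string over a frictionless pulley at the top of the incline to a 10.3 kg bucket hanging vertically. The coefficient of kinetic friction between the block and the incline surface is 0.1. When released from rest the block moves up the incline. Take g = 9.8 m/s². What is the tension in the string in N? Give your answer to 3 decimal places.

For the block on the incline: the weight component along the slope is m₁g sin 25° = 13.8 × 9.8 × 0.4226 = 57.152 N and the normal force is N = m₁g cos 25° = 122.569 N.
Kinetic friction opposes the block's motion up the incline: f = μN = 0.1 × 122.569 = 12.257 N acting down the slope.
Newton's second law for the block (up-slope positive): T − 57.152 − 12.257 = 13.8 a. For the hanging bucket (downward positive): 10.3 × 9.8 − T = 10.3 a.
Adding the two equations eliminates T: 31.531 = 24.1 a, so a = 1.3083 m/s².
Then from the hanging bucket's equation, T = 10.3 × (9.8 − 1.3083) = 87.465 N.

87.465 N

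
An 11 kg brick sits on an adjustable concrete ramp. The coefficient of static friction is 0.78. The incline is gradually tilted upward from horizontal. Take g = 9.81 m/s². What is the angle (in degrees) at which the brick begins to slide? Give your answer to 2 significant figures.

38°

At the threshold of sliding, static friction is at its maximum μ_s N and exactly balances the weight component along the incline: mg sin θ = μ_s mg cos θ.
Hence tan θ = μ_s = 0.78, so θ = arctan(0.78) = 37.9542°.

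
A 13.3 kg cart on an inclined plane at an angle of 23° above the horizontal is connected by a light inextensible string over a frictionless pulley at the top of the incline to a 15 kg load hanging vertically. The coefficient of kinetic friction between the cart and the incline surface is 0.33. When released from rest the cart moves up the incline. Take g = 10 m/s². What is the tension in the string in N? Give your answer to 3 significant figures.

119 N

For the cart on the incline: the weight component along the slope is m₁g sin 23° = 13.3 × 10 × 0.3907 = 51.963 N and the normal force is N = m₁g cos 23° = 122.427 N.
Kinetic friction opposes the cart's motion up the incline: f = μN = 0.33 × 122.427 = 40.401 N acting down the slope.
Newton's second law for the cart (up-slope positive): T − 51.963 − 40.401 = 13.3 a. For the hanging load (downward positive): 15 × 10 − T = 15 a.
Adding the two equations eliminates T: 57.636 = 28.3 a, so a = 2.0366 m/s².
Then from the hanging load's equation, T = 15 × (10 − 2.0366) = 119.451 N.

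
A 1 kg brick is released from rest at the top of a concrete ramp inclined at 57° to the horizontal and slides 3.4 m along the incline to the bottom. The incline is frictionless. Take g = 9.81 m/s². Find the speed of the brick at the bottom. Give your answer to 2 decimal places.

The weight component along the incline is mg sin 57° = 8.227 N and the normal force is N = mg cos 57° = 5.343 N.
With no friction, a = g sin 57° = 8.2274 m/s².
Starting from rest over a distance of 3.4 m, v² = 2aL = 2 × 8.2274 × 3.4 = 55.9463, so v = 7.4797 m/s.

7.48 m/s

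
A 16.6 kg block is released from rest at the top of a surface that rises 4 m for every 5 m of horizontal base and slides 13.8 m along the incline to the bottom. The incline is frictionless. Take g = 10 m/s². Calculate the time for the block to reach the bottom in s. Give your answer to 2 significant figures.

2.1 s

The weight component along the incline is mg sin 38.66° = 103.699 N and the normal force is N = mg cos 38.66° = 129.624 N.
With no friction, a = g sin 38.66° = 6.2470 m/s².
Starting from rest, L = ½at², so t = √(2L/a) = √(2 × 13.8 / 6.2470) = 2.1019 s.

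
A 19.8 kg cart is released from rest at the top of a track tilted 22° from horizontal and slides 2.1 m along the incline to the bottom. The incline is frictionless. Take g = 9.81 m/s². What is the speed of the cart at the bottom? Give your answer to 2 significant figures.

3.9 m/s

The weight component along the incline is mg sin 22° = 72.763 N and the normal force is N = mg cos 22° = 180.094 N.
With no friction, a = g sin 22° = 3.6749 m/s².
Starting from rest over a distance of 2.1 m, v² = 2aL = 2 × 3.6749 × 2.1 = 15.4346, so v = 3.9287 m/s.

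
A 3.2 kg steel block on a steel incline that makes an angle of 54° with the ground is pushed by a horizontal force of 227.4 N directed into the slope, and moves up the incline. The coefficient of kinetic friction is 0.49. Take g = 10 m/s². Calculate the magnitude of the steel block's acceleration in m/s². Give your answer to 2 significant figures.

The horizontal push has components F cos 54° = 227.4 × 0.5878 = 133.666 N up the incline and F sin 54° = 227.4 × 0.8090 = 183.967 N pressing into the surface.
The normal force is therefore N = mg cos 54° + F sin 54° = 18.810 + 183.967 = 202.777 N, and kinetic friction down the slope is μN = 0.49 × 202.777 = 99.361 N.
Along the incline: F cos 54° − mg sin 54° − μN = ma, so 133.666 − 25.888 − 99.361 = 3.2 a, giving a = 2.6303 m/s².

2.6 m/s²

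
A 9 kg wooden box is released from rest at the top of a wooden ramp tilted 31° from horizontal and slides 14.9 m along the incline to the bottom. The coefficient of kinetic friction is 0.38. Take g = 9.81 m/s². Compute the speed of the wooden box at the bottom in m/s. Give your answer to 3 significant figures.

7.44 m/s

The weight component along the incline is mg sin 31° = 45.473 N and the normal force is N = mg cos 31° = 75.679 N.
Friction up the slope is f = μN = 0.38 × 75.679 = 28.758 N, so the net downslope force is 45.473 − 28.758 = 16.715 N and a = 16.715 / 9 = 1.8572 m/s².
Starting from rest over a distance of 14.9 m, v² = 2aL = 2 × 1.8572 × 14.9 = 55.3446, so v = 7.4394 m/s.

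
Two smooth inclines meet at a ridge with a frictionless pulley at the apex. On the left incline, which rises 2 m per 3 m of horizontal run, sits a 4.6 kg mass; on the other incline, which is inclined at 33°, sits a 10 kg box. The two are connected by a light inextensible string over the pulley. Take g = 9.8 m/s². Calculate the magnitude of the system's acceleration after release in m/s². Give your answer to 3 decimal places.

Resolve each weight along its own incline: the 4.6 kg mass has component 4.6 × 9.8 × sin 33.69° = 25.006 N down its slope, and the 10 kg mass has 10 × 9.8 × sin 33° = 53.375 N down its slope.
The 10 kg side's 53.375 N exceeds the other side's 25.006 N, so that mass slides down and the 4.6 kg mass slides up. Taking that direction as positive, Newton's second law for the whole system gives 53.375 − 25.006 = (4.6 + 10) a, so a = 28.369 / 14.6 = 1.9431 m/s².

1.943 m/s²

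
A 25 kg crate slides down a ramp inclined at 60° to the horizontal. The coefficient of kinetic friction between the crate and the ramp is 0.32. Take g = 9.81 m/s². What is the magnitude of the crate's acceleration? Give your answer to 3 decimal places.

Resolving the weight along the incline: the component pulling the crate down the slope is mg sin 60° = 25 × 9.81 × 0.8660 = 212.386 N, and the normal force is N = mg cos 60° = 25 × 9.81 × 0.5000 = 122.625 N.
Kinetic friction acts up the slope with magnitude f = μN = 0.32 × 122.625 = 39.240 N.
Net force along the incline is 212.386 − 39.240 = 173.146 N, so a = 173.146 / 25 = 6.9258 m/s².

6.926 m/s²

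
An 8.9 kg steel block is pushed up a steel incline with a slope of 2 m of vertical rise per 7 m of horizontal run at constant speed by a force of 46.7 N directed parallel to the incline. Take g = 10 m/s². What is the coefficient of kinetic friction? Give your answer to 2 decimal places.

At constant speed ΣF = 0 along the incline. The applied 46.7 N acts up the slope; the weight component mg sin 15.95° = 24.450 N and kinetic friction μN both act down the slope.
So 46.7 = 24.450 + μ × 85.576, giving μ = (46.7 − 24.450) / 85.576 = 0.2600.

0.26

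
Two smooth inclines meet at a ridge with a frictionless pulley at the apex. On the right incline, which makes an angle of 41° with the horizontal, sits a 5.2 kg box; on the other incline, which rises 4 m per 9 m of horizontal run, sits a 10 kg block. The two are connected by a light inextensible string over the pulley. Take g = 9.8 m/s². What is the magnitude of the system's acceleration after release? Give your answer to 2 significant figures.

Resolve each weight along its own incline: the 5.2 kg mass has component 5.2 × 9.8 × sin 41° = 33.433 N down its slope, and the 10 kg mass has 10 × 9.8 × sin 23.96° = 39.802 N down its slope.
The 10 kg side's 39.802 N exceeds the other side's 33.433 N, so that mass slides down and the 5.2 kg mass slides up. Taking that direction as positive, Newton's second law for the whole system gives 39.802 − 33.433 = (5.2 + 10) a, so a = 6.369 / 15.2 = 0.4190 m/s².

0.42 m/s²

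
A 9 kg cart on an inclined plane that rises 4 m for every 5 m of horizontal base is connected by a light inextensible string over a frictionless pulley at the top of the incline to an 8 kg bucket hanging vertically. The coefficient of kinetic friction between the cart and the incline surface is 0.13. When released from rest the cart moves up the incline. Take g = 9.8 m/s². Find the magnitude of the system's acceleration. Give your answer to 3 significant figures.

0.844 m/s²

For the cart on the incline: the weight component along the slope is m₁g sin 38.66° = 9 × 9.8 × 0.6247 = 55.099 N and the normal force is N = m₁g cos 38.66° = 68.873 N.
Kinetic friction opposes the cart's motion up the incline: f = μN = 0.13 × 68.873 = 8.953 N acting down the slope.
Newton's second law for the cart (up-slope positive): T − 55.099 − 8.953 = 9 a. For the hanging bucket (downward positive): 8 × 9.8 − T = 8 a.
Adding the two equations eliminates T: 14.348 = 17 a, so a = 0.8440 m/s².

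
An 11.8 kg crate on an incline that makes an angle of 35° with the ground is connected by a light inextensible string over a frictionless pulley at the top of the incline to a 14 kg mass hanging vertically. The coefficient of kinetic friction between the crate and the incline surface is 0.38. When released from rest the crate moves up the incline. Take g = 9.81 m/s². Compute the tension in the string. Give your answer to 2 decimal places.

For the crate on the incline: the weight component along the slope is m₁g sin 35° = 11.8 × 9.81 × 0.5736 = 66.399 N and the normal force is N = m₁g cos 35° = 94.823 N.
Kinetic friction opposes the crate's motion up the incline: f = μN = 0.38 × 94.823 = 36.033 N acting down the slope.
Newton's second law for the crate (up-slope positive): T − 66.399 − 36.033 = 11.8 a. For the hanging mass (downward positive): 14 × 9.81 − T = 14 a.
Adding the two equations eliminates T: 34.908 = 25.8 a, so a = 1.3530 m/s².
Then from the hanging mass's equation, T = 14 × (9.81 − 1.3530) = 118.398 N.

118.40 N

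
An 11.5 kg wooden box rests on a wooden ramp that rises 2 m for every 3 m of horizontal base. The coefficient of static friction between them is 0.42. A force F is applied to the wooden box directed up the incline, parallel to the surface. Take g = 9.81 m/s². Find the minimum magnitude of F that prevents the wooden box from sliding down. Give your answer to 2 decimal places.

The normal force is N = mg cos 33.69° = 93.868 N. With F at its minimum the wooden box is on the verge of sliding down, so static friction is at its maximum μ_s N = 0.42 × 93.868 = 39.425 N and acts up the slope.
Equilibrium along the incline: F + μ_s N = mg sin 33.69°, so F = 62.579 − 39.425 = 23.154 N.

23.15 N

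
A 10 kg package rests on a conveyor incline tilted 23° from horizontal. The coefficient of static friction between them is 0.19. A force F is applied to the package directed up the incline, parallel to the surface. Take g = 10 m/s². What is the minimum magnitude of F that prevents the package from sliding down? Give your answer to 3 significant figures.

21.6 N

The normal force is N = mg cos 23° = 92.050 N. With F at its minimum the package is on the verge of sliding down, so static friction is at its maximum μ_s N = 0.19 × 92.050 = 17.489 N and acts up the slope.
Equilibrium along the incline: F + μ_s N = mg sin 23°, so F = 39.073 − 17.489 = 21.584 N.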